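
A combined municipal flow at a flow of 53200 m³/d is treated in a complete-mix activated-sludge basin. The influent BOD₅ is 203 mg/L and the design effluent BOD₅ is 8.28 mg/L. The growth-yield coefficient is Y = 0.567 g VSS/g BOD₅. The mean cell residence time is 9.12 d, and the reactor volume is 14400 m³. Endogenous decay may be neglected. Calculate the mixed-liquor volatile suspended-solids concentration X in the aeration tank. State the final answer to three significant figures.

Without decay, X = Y Q (S₀−S) θ_c / V = 0.567 × 53200 × (203 − 8.28) × 9.12 / 14400 = 3720 mg/L.

X ≈ 3720 mg/L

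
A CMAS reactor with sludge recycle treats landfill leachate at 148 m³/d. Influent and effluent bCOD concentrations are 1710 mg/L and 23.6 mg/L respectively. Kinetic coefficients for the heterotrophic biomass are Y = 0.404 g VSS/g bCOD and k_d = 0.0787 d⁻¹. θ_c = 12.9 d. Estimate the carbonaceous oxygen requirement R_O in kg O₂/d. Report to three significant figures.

R_O ≈ 179 kg O₂/d

Y_obs = Y / (1 + k_d θ_c) = 0.404 / (1 + 0.0787 × 12.9) = 0.404 / 2.015 = 0.2005.
Q·(S₀ − S) = 148 × (1710 − 23.6) × 10⁻³ = 249.6 kg/d removed.
Biomass synthesised: P_X = Y_obs × 249.6 = 50.04 kg VSS/d.
R_O = Q·ΔS − 1.42 P_X = 249.6 − 71.05 = 178.5 kg O₂/d.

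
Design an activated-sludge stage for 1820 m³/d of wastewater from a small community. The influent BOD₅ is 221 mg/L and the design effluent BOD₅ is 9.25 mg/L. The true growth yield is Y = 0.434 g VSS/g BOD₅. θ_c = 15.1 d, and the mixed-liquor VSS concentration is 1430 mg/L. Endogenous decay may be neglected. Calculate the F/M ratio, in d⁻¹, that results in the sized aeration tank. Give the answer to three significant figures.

Biomass mass balance (decay neglected): V·X = Y·Q·(S₀ − S)·θ_c, so V = 0.434 × 1820 × (221 − 9.25) × 15.1 / 1430 = 1766 m³.
Food-to-microorganism ratio F/M = Q S₀ / (V X) = 1820 × 221 / (1766 × 1430) = 0.1593 d⁻¹.

F/M ≈ 0.159 d⁻¹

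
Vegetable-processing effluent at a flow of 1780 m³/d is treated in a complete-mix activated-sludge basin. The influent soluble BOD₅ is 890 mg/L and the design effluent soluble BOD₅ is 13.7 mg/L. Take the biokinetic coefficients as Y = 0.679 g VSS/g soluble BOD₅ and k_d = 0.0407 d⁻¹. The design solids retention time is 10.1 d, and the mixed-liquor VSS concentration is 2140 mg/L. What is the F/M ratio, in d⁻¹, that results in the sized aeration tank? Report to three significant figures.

F/M ≈ 0.209 d⁻¹

From the SRT design equation V = Y Q (S₀−S) θ_c / [X (1 + k_d θ_c)] = 0.679 × 1780 × (890 − 13.7) × 10.1 / [2140 × (1 + 0.0407 × 10.1)] = 1.07×10^7 / 3020 = 3542 m³.
Food-to-microorganism ratio F/M = Q S₀ / (V X) = 1780 × 890 / (3542 × 2140) = 0.2090 d⁻¹.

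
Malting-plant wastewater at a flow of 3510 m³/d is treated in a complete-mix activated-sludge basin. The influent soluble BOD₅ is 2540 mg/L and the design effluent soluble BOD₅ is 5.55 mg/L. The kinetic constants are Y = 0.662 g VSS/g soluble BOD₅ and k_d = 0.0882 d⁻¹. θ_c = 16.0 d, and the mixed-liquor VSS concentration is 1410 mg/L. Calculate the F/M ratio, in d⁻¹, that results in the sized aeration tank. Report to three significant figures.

F/M ≈ 0.228 d⁻¹

Rearranging the biomass balance for a CMAS with decay, V = Y·Q·ΔS·θ_c / [X·(1+k_d θ_c)] = 0.662 × 3510 × (2540 − 5.55) × 16.0 / [1410 × (1 + 0.0882 × 16.0)] = 9.42×10^7 / 3400 = 27715 m³.
F/M = applied load / biomass = Q·S₀/(V·X) = 3510 × 2540 / (27715 × 1410) = 0.2281 d⁻¹.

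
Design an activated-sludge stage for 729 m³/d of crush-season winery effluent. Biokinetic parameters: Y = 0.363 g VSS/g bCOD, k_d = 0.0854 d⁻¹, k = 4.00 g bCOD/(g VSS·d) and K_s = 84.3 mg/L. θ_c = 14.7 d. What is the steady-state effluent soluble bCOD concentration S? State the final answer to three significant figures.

S ≈ 9.96 mg/L

Effluent substrate depends only on kinetics and SRT: S = K_s(1 + k_d θ_c) / [θ_c(Yk − k_d) − 1] = 84.3 × (1 + 0.0854 × 14.7) / [14.7 × (0.363 × 4.00 − 0.0854) − 1] = 190.1 / 19.09 = 9.960 mg/L.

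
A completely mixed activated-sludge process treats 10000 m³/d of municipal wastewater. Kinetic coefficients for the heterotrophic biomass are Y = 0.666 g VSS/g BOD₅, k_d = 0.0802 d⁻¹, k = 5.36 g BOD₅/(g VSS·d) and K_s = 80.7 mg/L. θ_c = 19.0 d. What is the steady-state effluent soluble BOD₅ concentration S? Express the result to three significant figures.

S ≈ 3.12 mg/L

Effluent substrate depends only on kinetics and SRT: S = K_s(1 + k_d θ_c) / [θ_c(Yk − k_d) − 1] = 80.7 × (1 + 0.0802 × 19.0) / [19.0 × (0.666 × 5.36 − 0.0802) − 1] = 203.7 / 65.30 = 3.119 mg/L.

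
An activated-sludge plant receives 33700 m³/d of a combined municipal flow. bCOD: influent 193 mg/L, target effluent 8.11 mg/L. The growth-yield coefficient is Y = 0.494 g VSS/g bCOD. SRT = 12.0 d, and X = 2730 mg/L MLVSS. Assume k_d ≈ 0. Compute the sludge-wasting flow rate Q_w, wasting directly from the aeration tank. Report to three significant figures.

Q_w ≈ 1130 m³/d

With k_d = 0 the design equation reduces to V = Y Q (S₀−S) θ_c / X = 0.494 × 33700 × (193 − 8.11) × 12.0 / 2730 = 13530 m³.
With mixed-liquor wasting, θ_c = V/Q_w, so Q_w = V/θ_c = 13530/12.0 = 1127 m³/d.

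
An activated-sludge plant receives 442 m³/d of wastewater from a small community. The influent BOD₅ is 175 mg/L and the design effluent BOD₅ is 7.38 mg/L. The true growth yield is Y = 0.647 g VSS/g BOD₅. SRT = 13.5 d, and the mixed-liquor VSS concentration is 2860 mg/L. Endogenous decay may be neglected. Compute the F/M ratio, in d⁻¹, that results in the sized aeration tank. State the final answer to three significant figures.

F/M ≈ 0.120 d⁻¹

With k_d = 0 the design equation reduces to V = Y Q (S₀−S) θ_c / X = 0.647 × 442 × (175 − 7.38) × 13.5 / 2860 = 226.3 m³.
Food-to-microorganism ratio F/M = Q S₀ / (V X) = 442 × 175 / (226.3 × 2860) = 0.1195 d⁻¹.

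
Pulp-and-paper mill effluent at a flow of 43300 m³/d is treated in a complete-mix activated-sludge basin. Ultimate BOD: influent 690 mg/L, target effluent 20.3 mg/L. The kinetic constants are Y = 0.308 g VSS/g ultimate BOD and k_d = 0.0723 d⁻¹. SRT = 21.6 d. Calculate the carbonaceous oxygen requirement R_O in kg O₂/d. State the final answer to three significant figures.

R_O ≈ 24000 kg O₂/d

The observed yield is Y_obs = Y/(1 + k_d·θ_c) = 0.308 / (1 + 0.0723 × 21.6) = 0.308 / 2.562 = 0.1202 g VSS per g ultimate BOD removed.
ΔS = 690 − 20.3 = 669.7 mg/L, so the substrate removal rate is 43300 × 669.7/1000 = 28998 kg ultimate BOD/d.
Net sludge production P_X = 0.1202 × 28998 = 3487 kg VSS/d.
R_O = Q·ΔS − 1.42 P_X = 28998 − 4951 = 24047 kg O₂/d.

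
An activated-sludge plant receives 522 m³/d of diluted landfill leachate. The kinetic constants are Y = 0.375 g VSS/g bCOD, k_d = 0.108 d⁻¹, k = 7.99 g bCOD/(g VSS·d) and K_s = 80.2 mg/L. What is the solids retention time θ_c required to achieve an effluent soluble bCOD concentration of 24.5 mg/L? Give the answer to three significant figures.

From 1/θ_c = Y·k·S/(K_s + S) − k_d: Y·k·S/(K_s+S) = 0.375 × 7.99 × 24.5 / (80.2 + 24.5) = 0.7011 d⁻¹.
θ_c = 1/(μ − k_d) = 1/(0.7011 − 0.108) = 1/0.5931 = 1.686 d.

θ_c ≈ 1.69 d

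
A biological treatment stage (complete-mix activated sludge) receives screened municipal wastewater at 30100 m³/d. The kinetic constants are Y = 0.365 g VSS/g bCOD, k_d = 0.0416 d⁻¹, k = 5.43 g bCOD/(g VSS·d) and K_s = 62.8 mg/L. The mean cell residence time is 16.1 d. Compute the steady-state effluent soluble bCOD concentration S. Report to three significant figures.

From the Monod/SRT balance for a CMAS, S = K_s·(1+k_d θ_c)/[θ_c·(Y k − k_d) − 1] = 62.8 × (1 + 0.0416 × 16.1) / [16.1 × (0.365 × 5.43 − 0.0416) − 1] = 104.9 / 30.24 = 3.468 mg/L.

S ≈ 3.47 mg/L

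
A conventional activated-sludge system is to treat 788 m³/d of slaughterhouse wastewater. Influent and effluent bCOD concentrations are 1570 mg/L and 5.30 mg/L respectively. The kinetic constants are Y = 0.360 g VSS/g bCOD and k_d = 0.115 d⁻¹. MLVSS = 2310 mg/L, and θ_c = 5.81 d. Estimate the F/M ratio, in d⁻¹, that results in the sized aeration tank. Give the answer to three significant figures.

From the SRT design equation V = Y Q (S₀−S) θ_c / [X (1 + k_d θ_c)] = 0.360 × 788 × (1570 − 5.30) × 5.81 / [2310 × (1 + 0.115 × 5.81)] = 2.58×10^6 / 3853 = 669.3 m³.
Food-to-microorganism ratio F/M = Q S₀ / (V X) = 788 × 1570 / (669.3 × 2310) = 0.8002 d⁻¹.

F/M ≈ 0.800 d⁻¹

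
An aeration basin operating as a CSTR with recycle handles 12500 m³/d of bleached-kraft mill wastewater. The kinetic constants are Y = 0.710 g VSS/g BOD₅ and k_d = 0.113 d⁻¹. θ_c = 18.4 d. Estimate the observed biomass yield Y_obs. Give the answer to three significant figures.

Y_obs ≈ 0.231 g VSS/g BOD₅

Correct the yield for decay: Y_obs = Y/(1 + k_d θ_c) = 0.710 / (1 + 0.113 × 18.4) = 0.710 / 3.079 = 0.2306.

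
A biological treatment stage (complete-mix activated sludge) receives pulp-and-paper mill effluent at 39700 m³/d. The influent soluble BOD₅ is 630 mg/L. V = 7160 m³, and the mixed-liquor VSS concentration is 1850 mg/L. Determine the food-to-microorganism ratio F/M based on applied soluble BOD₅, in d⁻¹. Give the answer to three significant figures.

F/M = Q·S₀ / (V·X) = 39700 × 630 / (7160 × 1850) = 1.888 g soluble BOD₅·(g VSS·d)⁻¹.

F/M ≈ 1.89 d⁻¹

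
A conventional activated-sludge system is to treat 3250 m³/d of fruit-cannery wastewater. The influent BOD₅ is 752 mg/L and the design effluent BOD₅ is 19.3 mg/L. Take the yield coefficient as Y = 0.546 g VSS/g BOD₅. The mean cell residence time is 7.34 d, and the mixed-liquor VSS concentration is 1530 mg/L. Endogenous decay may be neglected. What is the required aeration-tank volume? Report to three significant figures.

V ≈ 6240 m³

With k_d = 0 the design equation reduces to V = Y Q (S₀−S) θ_c / X = 0.546 × 3250 × (752 − 19.3) × 7.34 / 1530 = 6237 m³.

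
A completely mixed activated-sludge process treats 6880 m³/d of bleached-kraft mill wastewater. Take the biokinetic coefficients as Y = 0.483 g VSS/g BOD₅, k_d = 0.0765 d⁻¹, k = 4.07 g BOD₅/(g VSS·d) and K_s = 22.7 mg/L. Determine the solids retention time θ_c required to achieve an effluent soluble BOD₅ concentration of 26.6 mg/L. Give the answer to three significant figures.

At the target effluent, Y k S/(K_s+S) = 0.483×4.07×26.6/49.30 = 1.061 d⁻¹.
1/θ_c = 1.061 − 0.0765 = 0.9842 d⁻¹, so θ_c = 1.016 d.

θ_c ≈ 1.02 d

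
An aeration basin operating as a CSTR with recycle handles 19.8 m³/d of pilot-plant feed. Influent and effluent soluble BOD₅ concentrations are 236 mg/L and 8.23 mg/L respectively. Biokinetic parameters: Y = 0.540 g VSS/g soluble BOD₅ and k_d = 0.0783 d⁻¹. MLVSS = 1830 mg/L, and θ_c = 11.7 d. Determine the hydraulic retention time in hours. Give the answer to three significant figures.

τ ≈ 9.85 h

From the SRT design equation V = Y Q (S₀−S) θ_c / [X (1 + k_d θ_c)] = 0.540 × 19.8 × (236 − 8.23) × 11.7 / [1830 × (1 + 0.0783 × 11.7)] = 2.85×10^4 / 3506 = 8.126 m³.
HRT = V/Q = 8.126 m³ / 19.8 m³·d⁻¹ = 0.4104 d × 24 = 9.850 h.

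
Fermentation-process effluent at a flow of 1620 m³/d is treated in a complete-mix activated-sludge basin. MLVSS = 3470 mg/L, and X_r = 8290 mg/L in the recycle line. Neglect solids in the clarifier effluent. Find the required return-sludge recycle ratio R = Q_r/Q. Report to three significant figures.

Solids balance on the clarifier gives (1+R)X = R·X_r, so R = X/(X_r − X) = 3470 / (8290 − 3470) = 0.7199.

R ≈ 0.720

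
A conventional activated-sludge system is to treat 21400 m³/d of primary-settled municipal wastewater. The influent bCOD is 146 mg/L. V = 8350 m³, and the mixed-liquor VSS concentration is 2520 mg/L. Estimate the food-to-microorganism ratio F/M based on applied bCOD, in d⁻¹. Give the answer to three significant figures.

F/M ≈ 0.148 d⁻¹

F/M = applied load / biomass = Q·S₀/(V·X) = 21400 × 146 / (8350 × 2520) = 0.1485 d⁻¹.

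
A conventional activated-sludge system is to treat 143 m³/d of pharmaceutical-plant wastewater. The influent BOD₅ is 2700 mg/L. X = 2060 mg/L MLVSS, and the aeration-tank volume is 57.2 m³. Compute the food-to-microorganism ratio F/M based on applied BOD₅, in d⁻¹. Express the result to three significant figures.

F/M ≈ 3.28 d⁻¹

F/M = applied load / biomass = Q·S₀/(V·X) = 143 × 2700 / (57.20 × 2060) = 3.277 d⁻¹.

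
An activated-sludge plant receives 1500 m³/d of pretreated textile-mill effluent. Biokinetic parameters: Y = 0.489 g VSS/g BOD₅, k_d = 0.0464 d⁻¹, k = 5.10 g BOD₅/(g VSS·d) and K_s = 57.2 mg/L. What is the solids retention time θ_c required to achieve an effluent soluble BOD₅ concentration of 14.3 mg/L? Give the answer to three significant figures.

θ_c ≈ 2.21 d

At the target effluent, Y k S/(K_s+S) = 0.489×5.10×14.3/71.50 = 0.4988 d⁻¹.
1/θ_c = 0.4988 − 0.0464 = 0.4524 d⁻¹, so θ_c = 2.211 d.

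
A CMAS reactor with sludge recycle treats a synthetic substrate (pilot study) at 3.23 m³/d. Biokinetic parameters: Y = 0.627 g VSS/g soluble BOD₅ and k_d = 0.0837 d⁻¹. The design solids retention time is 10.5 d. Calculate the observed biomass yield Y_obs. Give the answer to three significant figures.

Y_obs ≈ 0.334 g VSS/g soluble BOD₅

Correct the yield for decay: Y_obs = Y/(1 + k_d θ_c) = 0.627 / (1 + 0.0837 × 10.5) = 0.627 / 1.879 = 0.3337.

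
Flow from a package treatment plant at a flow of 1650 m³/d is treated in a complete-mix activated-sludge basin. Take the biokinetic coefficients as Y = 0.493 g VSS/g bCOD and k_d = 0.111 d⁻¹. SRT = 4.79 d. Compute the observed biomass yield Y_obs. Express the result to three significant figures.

The observed yield is Y_obs = Y/(1 + k_d·θ_c) = 0.493 / (1 + 0.111 × 4.79) = 0.493 / 1.532 = 0.3219 g VSS per g bCOD removed.

Y_obs ≈ 0.322 g VSS/g bCOD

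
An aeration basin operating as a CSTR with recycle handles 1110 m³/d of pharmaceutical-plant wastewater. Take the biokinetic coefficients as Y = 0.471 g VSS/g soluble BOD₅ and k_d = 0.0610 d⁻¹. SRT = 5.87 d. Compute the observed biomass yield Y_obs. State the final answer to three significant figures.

Y_obs ≈ 0.347 g VSS/g soluble BOD₅

Correct the yield for decay: Y_obs = Y/(1 + k_d θ_c) = 0.471 / (1 + 0.0610 × 5.87) = 0.471 / 1.358 = 0.3468.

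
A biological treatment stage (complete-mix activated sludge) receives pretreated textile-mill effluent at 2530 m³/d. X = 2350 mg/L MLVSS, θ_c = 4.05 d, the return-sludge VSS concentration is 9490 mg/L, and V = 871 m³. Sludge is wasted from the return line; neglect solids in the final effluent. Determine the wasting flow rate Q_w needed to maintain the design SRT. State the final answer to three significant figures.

Q_w ≈ 53.3 m³/d

θ_c = V·X/(Q_w·X_r) when wasting from the recycle, so Q_w = V·X/(θ_c·X_r) = 871.0 × 2350 / (4.05 × 9490) = 53.26 m³/d.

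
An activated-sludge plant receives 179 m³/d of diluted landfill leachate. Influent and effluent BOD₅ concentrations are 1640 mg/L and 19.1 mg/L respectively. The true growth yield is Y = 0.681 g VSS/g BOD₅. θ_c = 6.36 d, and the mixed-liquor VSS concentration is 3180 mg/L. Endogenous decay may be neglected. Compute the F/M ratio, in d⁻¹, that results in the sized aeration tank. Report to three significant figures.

Biomass mass balance (decay neglected): V·X = Y·Q·(S₀ − S)·θ_c, so V = 0.681 × 179 × (1640 − 19.1) × 6.36 / 3180 = 395.2 m³.
F/M = Q·S₀ / (V·X) = 179 × 1640 / (395.2 × 3180) = 0.2336 g BOD₅·(g VSS·d)⁻¹.

F/M ≈ 0.234 d⁻¹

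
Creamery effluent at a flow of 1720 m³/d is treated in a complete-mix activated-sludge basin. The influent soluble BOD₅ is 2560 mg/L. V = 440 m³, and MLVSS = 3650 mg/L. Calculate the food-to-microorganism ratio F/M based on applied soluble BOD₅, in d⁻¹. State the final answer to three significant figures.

F/M = Q·S₀ / (V·X) = 1720 × 2560 / (440.0 × 3650) = 2.742 g soluble BOD₅·(g VSS·d)⁻¹.

F/M ≈ 2.74 d⁻¹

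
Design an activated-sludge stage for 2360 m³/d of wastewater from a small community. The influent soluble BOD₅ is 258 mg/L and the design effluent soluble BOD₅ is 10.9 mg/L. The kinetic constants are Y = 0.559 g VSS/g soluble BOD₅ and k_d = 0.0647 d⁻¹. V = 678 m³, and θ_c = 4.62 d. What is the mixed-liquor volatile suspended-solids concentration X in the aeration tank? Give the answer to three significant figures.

X ≈ 1710 mg/L

X = Y·Q·ΔS·θ_c / [V·(1 + k_d θ_c)] = 0.559 × 2360 × (258 − 10.9) × 4.62 / [678 × (1 + 0.0647 × 4.62)] = 1710 mg/L.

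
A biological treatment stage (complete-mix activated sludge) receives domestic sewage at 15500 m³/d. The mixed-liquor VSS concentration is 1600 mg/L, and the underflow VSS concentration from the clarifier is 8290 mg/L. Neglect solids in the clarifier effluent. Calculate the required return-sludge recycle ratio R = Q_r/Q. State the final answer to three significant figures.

R ≈ 0.239

Mass balance around the secondary clarifier (neglecting effluent solids): R = X / (X_r − X) = 1600 / (8290 − 1600) = 0.2392.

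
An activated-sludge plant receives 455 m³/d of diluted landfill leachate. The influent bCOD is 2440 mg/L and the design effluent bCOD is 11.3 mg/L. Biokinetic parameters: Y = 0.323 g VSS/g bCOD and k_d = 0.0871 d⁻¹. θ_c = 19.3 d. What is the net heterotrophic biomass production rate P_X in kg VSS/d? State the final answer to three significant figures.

Observed yield with endogenous decay: Y_obs = Y / (1 + k_d·θ_c) = 0.323 / (1 + 0.0871 × 19.3) = 0.323 / 2.681 = 0.1205 g VSS/g bCOD.
ΔS = 2440 − 11.3 = 2429 mg/L, so the substrate removal rate is 455 × 2429/1000 = 1105 kg bCOD/d.
Biomass produced: P_X = Y_obs·Q·ΔS = 0.1205 × 1105 ≈ 133.1 kg VSS/d.

P_X ≈ 133 kg VSS/d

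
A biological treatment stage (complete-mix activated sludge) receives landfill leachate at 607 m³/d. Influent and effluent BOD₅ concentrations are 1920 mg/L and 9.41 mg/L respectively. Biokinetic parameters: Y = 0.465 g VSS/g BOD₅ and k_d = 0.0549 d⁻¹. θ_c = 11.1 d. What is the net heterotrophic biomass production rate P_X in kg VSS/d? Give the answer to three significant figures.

Correct the yield for decay: Y_obs = Y/(1 + k_d θ_c) = 0.465 / (1 + 0.0549 × 11.1) = 0.465 / 1.609 = 0.2889.
Substrate removed = Q·(S₀ − S) = 607 m³/d × (1920 − 9.41) g/m³ = 1.16×10^6 g/d = 1160 kg/d.
Net biomass production P_X = Y_obs × Q·(S₀ − S) = 0.2889 × 1160 = 335.1 kg VSS/d.

P_X ≈ 335 kg VSS/d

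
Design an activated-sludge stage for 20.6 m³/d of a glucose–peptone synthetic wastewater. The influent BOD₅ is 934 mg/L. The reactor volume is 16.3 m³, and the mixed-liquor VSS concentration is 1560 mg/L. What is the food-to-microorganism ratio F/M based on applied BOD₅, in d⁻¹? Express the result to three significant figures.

F/M = Q·S₀ / (V·X) = 20.6 × 934 / (16.30 × 1560) = 0.7567 g BOD₅·(g VSS·d)⁻¹.

F/M ≈ 0.757 d⁻¹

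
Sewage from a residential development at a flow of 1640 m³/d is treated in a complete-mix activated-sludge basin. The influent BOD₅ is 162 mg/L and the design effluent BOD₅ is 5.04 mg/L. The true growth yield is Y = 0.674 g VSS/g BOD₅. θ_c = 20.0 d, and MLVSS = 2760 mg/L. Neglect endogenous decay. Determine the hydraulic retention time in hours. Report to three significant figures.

τ ≈ 18.4 h

Biomass mass balance (decay neglected): V·X = Y·Q·(S₀ − S)·θ_c, so V = 0.674 × 1640 × (162 − 5.04) × 20.0 / 2760 = 1257 m³.
HRT = V/Q = 1257 m³ / 1640 m³·d⁻¹ = 0.7666 d × 24 = 18.40 h.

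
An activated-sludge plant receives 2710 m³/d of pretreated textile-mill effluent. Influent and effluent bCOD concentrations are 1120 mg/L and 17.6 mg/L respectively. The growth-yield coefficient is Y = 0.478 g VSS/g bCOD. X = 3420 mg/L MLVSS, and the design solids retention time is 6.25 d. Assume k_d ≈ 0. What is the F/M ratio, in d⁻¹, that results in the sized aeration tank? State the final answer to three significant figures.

V·X = Y·Q·ΔS·θ_c gives V = 0.478 × 2710 × (1120 − 17.6) × 6.25 / 3420 = 2610 m³.
Food-to-microorganism ratio F/M = Q S₀ / (V X) = 2710 × 1120 / (2610 × 3420) = 0.3401 d⁻¹.

F/M ≈ 0.340 d⁻¹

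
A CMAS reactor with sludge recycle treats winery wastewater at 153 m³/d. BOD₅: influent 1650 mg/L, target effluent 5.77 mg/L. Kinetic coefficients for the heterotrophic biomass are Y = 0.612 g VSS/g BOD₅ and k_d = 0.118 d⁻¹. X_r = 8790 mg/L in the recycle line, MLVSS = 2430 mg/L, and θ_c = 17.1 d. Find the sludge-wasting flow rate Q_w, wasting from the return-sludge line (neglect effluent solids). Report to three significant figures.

Rearranging the biomass balance for a CMAS with decay, V = Y·Q·ΔS·θ_c / [X·(1+k_d θ_c)] = 0.612 × 153 × (1650 − 5.77) × 17.1 / [2430 × (1 + 0.118 × 17.1)] = 2.63×10^6 / 7333 = 359.0 m³.
θ_c = V·X/(Q_w·X_r) when wasting from the recycle, so Q_w = V·X/(θ_c·X_r) = 359.0 × 2430 / (17.1 × 8790) = 5.804 m³/d.

Q_w ≈ 5.80 m³/d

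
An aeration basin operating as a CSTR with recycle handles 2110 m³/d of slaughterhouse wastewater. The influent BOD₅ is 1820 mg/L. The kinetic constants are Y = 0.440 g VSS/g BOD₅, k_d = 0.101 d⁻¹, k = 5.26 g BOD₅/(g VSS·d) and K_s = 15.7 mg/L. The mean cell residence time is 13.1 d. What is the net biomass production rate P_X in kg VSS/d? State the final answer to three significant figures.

From the Monod/SRT balance for a CMAS, S = K_s·(1+k_d θ_c)/[θ_c·(Y k − k_d) − 1] = 15.7 × (1 + 0.101 × 13.1) / [13.1 × (0.440 × 5.26 − 0.101) − 1] = 36.47 / 28.00 = 1.303 mg/L.
Correct the yield for decay: Y_obs = Y/(1 + k_d θ_c) = 0.440 / (1 + 0.101 × 13.1) = 0.440 / 2.323 = 0.1894.
Q·(S₀ − S) = 2110 × (1820 − 1.30) × 10⁻³ = 3837 kg/d removed.
Biomass produced: P_X = Y_obs·Q·ΔS = 0.1894 × 3837 ≈ 726.8 kg VSS/d.

P_X ≈ 727 kg VSS/d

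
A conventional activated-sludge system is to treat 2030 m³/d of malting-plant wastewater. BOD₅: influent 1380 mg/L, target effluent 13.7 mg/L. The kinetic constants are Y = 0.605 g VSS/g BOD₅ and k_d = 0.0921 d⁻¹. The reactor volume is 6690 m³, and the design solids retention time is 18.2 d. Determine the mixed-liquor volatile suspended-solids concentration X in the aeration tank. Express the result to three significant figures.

From V·X·(1 + k_d·θ_c) = Y·Q·(S₀ − S)·θ_c: X = 0.605 × 2030 × (1380 − 13.7) × 18.2 / [6690 × (1 + 0.0921 × 18.2)] = 1706 mg/L.

X ≈ 1710 mg/L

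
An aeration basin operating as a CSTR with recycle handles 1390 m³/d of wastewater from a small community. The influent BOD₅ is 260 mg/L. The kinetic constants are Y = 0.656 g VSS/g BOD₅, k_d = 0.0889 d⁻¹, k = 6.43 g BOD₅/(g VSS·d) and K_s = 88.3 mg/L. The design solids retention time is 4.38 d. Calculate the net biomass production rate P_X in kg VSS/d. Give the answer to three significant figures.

P_X ≈ 166 kg VSS/d

For a completely mixed reactor with recycle the Lawrence–McCarty relation gives S = K_s·(1 + k_d·θ_c) / [θ_c·(Y·k − k_d) − 1] = 88.3 × (1 + 0.0889 × 4.38) / [4.38 × (0.656 × 6.43 − 0.0889) − 1] = 122.7 / 17.09 = 7.180 mg/L.
Y_obs = Y / (1 + k_d θ_c) = 0.656 / (1 + 0.0889 × 4.38) = 0.656 / 1.389 = 0.4722.
Q·(S₀ − S) = 1390 × (260 − 7.18) × 10⁻³ = 351.4 kg/d removed.
So the net sludge growth is P_X = 0.4722 × 351.4 = 165.9 kg VSS/d.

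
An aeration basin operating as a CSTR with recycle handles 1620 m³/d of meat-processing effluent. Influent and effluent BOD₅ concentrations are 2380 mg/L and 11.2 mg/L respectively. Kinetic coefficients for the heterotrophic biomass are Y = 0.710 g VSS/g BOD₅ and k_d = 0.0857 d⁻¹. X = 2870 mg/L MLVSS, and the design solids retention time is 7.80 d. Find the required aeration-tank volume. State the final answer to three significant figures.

From the SRT design equation V = Y Q (S₀−S) θ_c / [X (1 + k_d θ_c)] = 0.710 × 1620 × (2380 − 11.2) × 7.80 / [2870 × (1 + 0.0857 × 7.80)] = 2.13×10^7 / 4788 = 4438 m³.

V ≈ 4440 m³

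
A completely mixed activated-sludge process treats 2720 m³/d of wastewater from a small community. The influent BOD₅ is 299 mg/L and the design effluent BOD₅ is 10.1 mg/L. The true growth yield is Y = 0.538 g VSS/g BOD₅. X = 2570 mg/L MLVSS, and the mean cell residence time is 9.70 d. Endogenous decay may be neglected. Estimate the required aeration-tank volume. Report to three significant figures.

With k_d = 0 the design equation reduces to V = Y Q (S₀−S) θ_c / X = 0.538 × 2720 × (299 − 10.1) × 9.70 / 2570 = 1596 m³.

V ≈ 1600 m³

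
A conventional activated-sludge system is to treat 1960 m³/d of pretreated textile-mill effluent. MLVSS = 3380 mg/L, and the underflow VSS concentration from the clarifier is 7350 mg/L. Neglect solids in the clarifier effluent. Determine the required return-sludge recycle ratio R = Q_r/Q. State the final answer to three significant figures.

R ≈ 0.851

R = Q_r/Q = X/(X_r − X) = 3380 / (7350 − 3380) = 0.8514.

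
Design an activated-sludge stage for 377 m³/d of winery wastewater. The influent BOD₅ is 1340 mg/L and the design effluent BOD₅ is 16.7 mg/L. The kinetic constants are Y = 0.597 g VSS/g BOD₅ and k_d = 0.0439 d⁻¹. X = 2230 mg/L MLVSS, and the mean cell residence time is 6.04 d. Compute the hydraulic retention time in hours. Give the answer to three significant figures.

τ ≈ 40.6 h

Rearranging the biomass balance for a CMAS with decay, V = Y·Q·ΔS·θ_c / [X·(1+k_d θ_c)] = 0.597 × 377 × (1340 − 16.7) × 6.04 / [2230 × (1 + 0.0439 × 6.04)] = 1.8×10^6 / 2821 = 637.6 m³.
τ = V/Q = 637.6/377 = 1.691 d, or 40.59 h.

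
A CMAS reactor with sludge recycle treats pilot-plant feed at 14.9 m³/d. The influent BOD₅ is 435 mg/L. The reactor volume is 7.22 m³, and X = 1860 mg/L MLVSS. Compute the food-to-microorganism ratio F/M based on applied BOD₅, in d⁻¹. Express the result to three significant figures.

F/M ≈ 0.483 d⁻¹

F/M = Q·S₀ / (V·X) = 14.9 × 435 / (7.220 × 1860) = 0.4826 g BOD₅·(g VSS·d)⁻¹.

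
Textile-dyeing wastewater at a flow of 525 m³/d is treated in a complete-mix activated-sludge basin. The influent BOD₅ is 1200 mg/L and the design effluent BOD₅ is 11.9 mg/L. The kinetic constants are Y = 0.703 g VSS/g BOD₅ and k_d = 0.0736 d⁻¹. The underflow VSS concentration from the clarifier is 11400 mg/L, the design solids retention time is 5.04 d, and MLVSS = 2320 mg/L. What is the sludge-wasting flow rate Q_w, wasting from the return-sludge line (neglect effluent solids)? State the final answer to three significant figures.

Q_w ≈ 28.1 m³/d

Steady-state biomass mass balance: V·X·(1 + k_d·θ_c) = Y·Q·(S₀ − S)·θ_c, so V = 0.703 × 525 × (1200 − 11.9) × 5.04 / [2320 × (1 + 0.0736 × 5.04)] = 2.21×10^6 / 3181 = 694.8 m³.
Q_w = (V·X)/(θ_c X_r) = 694.8 × 2320 / (5.04 × 11400) = 28.06 m³/d.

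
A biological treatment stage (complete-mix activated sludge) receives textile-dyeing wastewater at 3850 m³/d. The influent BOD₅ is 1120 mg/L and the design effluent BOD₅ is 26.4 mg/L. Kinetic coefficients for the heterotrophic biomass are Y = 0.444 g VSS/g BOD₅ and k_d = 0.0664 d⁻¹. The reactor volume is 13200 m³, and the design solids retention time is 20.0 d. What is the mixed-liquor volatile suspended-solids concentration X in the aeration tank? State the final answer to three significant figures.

X ≈ 1220 mg/L

X = Y·Q·ΔS·θ_c / [V·(1 + k_d θ_c)] = 0.444 × 3850 × (1120 − 26.4) × 20.0 / [13200 × (1 + 0.0664 × 20.0)] = 1217 mg/L.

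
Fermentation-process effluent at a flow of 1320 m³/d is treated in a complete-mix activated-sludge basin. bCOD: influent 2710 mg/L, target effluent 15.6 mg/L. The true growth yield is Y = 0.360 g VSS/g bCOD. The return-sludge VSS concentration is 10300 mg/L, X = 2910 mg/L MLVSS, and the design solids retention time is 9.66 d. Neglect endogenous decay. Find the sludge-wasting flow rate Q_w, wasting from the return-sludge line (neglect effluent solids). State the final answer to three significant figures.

Biomass mass balance (decay neglected): V·X = Y·Q·(S₀ − S)·θ_c, so V = 0.360 × 1320 × (2710 − 15.6) × 9.66 / 2910 = 4250 m³.
Q_w = (V·X)/(θ_c X_r) = 4250 × 2910 / (9.66 × 10300) = 124.3 m³/d.

Q_w ≈ 124 m³/d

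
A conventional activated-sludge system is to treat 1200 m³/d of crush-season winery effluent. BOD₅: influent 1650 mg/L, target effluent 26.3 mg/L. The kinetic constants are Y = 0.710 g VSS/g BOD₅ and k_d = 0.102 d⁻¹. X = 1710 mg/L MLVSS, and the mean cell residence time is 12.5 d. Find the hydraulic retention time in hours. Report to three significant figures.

From the SRT design equation V = Y Q (S₀−S) θ_c / [X (1 + k_d θ_c)] = 0.710 × 1200 × (1650 − 26.3) × 12.5 / [1710 × (1 + 0.102 × 12.5)] = 1.73×10^7 / 3890 = 4445 m³.
Hydraulic retention time τ = V/Q = 4445 / 1200 = 3.704 d = 88.90 h.

τ ≈ 88.9 h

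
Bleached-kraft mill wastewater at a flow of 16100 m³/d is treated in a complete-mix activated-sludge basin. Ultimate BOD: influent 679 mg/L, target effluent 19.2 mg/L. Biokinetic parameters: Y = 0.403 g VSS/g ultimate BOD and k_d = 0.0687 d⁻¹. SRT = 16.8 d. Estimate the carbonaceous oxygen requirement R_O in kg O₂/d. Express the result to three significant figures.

R_O ≈ 7800 kg O₂/d

The observed yield is Y_obs = Y/(1 + k_d·θ_c) = 0.403 / (1 + 0.0687 × 16.8) = 0.403 / 2.154 = 0.1871 g VSS per g ultimate BOD removed.
Q·(S₀ − S) = 16100 × (679 − 19.2) × 10⁻³ = 10623 kg/d removed.
Net sludge production P_X = 0.1871 × 10623 = 1987 kg VSS/d.
R_O = Q·ΔS − 1.42 P_X = 10623 − 2822 = 7801 kg O₂/d.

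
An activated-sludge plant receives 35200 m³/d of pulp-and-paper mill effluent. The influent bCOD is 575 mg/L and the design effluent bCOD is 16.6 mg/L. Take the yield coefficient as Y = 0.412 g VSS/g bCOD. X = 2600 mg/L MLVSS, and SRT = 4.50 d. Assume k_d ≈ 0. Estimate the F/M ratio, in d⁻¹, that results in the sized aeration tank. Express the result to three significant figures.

With k_d = 0 the design equation reduces to V = Y Q (S₀−S) θ_c / X = 0.412 × 35200 × (575 − 16.6) × 4.50 / 2600 = 14016 m³.
Food-to-microorganism ratio F/M = Q S₀ / (V X) = 35200 × 575 / (14016 × 2600) = 0.5554 d⁻¹.

F/M ≈ 0.555 d⁻¹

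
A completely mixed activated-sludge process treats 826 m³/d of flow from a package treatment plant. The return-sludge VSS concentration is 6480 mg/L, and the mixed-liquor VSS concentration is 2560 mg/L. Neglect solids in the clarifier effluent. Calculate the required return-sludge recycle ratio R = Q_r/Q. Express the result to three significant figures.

R = Q_r/Q = X/(X_r − X) = 2560 / (6480 − 2560) = 0.6531.

R ≈ 0.653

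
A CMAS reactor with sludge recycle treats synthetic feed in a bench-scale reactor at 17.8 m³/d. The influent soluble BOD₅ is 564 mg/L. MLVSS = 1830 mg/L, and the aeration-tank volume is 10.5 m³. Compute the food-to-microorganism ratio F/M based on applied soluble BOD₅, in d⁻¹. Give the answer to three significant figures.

F/M = Q·S₀ / (V·X) = 17.8 × 564 / (10.50 × 1830) = 0.5225 g soluble BOD₅·(g VSS·d)⁻¹.

F/M ≈ 0.522 d⁻¹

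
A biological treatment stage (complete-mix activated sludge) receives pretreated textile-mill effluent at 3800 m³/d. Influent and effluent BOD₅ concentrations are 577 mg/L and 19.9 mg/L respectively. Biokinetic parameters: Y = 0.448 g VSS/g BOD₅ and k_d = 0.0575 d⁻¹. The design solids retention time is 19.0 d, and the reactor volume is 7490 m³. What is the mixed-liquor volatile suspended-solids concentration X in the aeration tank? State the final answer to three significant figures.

X ≈ 1150 mg/L

From V·X·(1 + k_d·θ_c) = Y·Q·(S₀ − S)·θ_c: X = 0.448 × 3800 × (577 − 19.9) × 19.0 / [7490 × (1 + 0.0575 × 19.0)] = 1150 mg/L.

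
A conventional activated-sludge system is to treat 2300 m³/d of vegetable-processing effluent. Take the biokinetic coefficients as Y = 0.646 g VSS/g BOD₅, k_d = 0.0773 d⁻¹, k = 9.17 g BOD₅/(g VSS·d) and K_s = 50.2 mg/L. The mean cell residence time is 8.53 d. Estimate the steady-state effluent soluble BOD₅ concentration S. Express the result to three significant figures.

For a completely mixed reactor with recycle the Lawrence–McCarty relation gives S = K_s·(1 + k_d·θ_c) / [θ_c·(Y·k − k_d) − 1] = 50.2 × (1 + 0.0773 × 8.53) / [8.53 × (0.646 × 9.17 − 0.0773) − 1] = 83.30 / 48.87 = 1.705 mg/L.

S ≈ 1.70 mg/L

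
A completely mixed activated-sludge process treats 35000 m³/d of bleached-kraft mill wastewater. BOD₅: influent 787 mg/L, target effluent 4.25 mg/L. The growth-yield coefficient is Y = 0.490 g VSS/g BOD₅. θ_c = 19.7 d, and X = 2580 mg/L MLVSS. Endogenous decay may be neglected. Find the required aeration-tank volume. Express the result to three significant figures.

V ≈ 103000 m³

Biomass mass balance (decay neglected): V·X = Y·Q·(S₀ − S)·θ_c, so V = 0.490 × 35000 × (787 − 4.25) × 19.7 / 2580 = 102502 m³.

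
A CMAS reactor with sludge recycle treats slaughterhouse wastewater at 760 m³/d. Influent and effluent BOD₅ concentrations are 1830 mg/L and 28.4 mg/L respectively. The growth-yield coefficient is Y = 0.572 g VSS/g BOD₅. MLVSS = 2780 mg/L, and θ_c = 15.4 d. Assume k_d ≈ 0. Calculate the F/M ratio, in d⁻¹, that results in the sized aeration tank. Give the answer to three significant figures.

F/M ≈ 0.115 d⁻¹

Biomass mass balance (decay neglected): V·X = Y·Q·(S₀ − S)·θ_c, so V = 0.572 × 760 × (1830 − 28.4) × 15.4 / 2780 = 4339 m³.
F/M = Q·S₀ / (V·X) = 760 × 1830 / (4339 × 2780) = 0.1153 g BOD₅·(g VSS·d)⁻¹.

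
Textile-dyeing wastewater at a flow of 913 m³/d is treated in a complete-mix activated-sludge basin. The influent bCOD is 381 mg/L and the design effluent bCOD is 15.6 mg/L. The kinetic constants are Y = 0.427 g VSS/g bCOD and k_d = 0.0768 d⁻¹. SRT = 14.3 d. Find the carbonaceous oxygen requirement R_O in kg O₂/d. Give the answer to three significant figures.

R_O ≈ 237 kg O₂/d

Y_obs = Y / (1 + k_d θ_c) = 0.427 / (1 + 0.0768 × 14.3) = 0.427 / 2.098 = 0.2035.
Q·(S₀ − S) = 913 × (381 − 15.6) × 10⁻³ = 333.6 kg/d removed.
Net sludge production P_X = 0.2035 × 333.6 = 67.89 kg VSS/d.
R_O = Q·(S₀ − S) − 1.42·P_X = 333.6 − 1.42 × 67.89 = 237.2 kg O₂/d.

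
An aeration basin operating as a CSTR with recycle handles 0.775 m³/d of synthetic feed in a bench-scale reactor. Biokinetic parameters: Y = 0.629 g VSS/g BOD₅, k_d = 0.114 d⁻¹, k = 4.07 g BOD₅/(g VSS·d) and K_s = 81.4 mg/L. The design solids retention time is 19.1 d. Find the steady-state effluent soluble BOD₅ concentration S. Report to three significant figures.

S ≈ 5.66 mg/L

Effluent substrate depends only on kinetics and SRT: S = K_s(1 + k_d θ_c) / [θ_c(Yk − k_d) − 1] = 81.4 × (1 + 0.114 × 19.1) / [19.1 × (0.629 × 4.07 − 0.114) − 1] = 258.6 / 45.72 = 5.657 mg/L.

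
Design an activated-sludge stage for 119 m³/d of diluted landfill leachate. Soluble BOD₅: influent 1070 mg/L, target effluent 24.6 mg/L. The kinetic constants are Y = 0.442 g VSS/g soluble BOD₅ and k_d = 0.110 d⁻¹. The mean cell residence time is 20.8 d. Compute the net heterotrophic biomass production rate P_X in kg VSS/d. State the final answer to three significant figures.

The observed yield is Y_obs = Y/(1 + k_d·θ_c) = 0.442 / (1 + 0.110 × 20.8) = 0.442 / 3.288 = 0.1344 g VSS per g soluble BOD₅ removed.
Q·(S₀ − S) = 119 × (1070 − 24.6) × 10⁻³ = 124.4 kg/d removed.
Biomass produced: P_X = Y_obs·Q·ΔS = 0.1344 × 124.4 ≈ 16.72 kg VSS/d.

P_X ≈ 16.7 kg VSS/d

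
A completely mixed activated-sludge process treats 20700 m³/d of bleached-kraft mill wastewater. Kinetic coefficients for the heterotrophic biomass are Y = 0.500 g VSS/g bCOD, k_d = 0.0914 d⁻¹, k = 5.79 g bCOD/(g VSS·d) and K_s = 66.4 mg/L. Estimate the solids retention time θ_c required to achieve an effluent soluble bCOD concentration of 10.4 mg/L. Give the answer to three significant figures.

Specific growth rate at S = 10.4 mg/L: μ = YkS/(K_s+S) = 0.500·5.79·10.4/(66.4+10.4) = 0.3920 d⁻¹.
Then 1/θ_c = μ − k_d = 0.3920 − 0.0914 = 0.3006 d⁻¹, giving θ_c = 3.326 d.

θ_c ≈ 3.33 d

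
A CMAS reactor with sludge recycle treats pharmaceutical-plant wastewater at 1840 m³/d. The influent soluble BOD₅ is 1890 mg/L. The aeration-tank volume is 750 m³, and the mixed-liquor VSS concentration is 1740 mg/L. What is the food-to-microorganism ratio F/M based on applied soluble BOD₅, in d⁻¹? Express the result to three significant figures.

F/M ≈ 2.66 d⁻¹

F/M = applied load / biomass = Q·S₀/(V·X) = 1840 × 1890 / (750.0 × 1740) = 2.665 d⁻¹.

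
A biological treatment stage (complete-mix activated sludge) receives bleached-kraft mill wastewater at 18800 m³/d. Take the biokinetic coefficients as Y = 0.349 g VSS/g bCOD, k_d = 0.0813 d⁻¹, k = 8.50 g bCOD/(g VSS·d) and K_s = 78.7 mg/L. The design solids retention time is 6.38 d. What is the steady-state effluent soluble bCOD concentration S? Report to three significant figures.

S ≈ 6.87 mg/L

Effluent substrate depends only on kinetics and SRT: S = K_s(1 + k_d θ_c) / [θ_c(Yk − k_d) − 1] = 78.7 × (1 + 0.0813 × 6.38) / [6.38 × (0.349 × 8.50 − 0.0813) − 1] = 119.5 / 17.41 = 6.866 mg/L.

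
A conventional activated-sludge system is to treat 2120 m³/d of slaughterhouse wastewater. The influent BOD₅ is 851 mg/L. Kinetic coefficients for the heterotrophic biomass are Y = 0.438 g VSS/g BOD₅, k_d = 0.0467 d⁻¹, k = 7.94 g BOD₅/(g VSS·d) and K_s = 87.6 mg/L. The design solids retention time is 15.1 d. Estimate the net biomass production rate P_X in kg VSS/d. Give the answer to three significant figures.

P_X ≈ 462 kg VSS/d

Effluent substrate depends only on kinetics and SRT: S = K_s(1 + k_d θ_c) / [θ_c(Yk − k_d) − 1] = 87.6 × (1 + 0.0467 × 15.1) / [15.1 × (0.438 × 7.94 − 0.0467) − 1] = 149.4 / 50.81 = 2.940 mg/L.
Y_obs = Y / (1 + k_d θ_c) = 0.438 / (1 + 0.0467 × 15.1) = 0.438 / 1.705 = 0.2569.
Mass of BOD₅ removed per day: Q(S₀ − S) = 2120 × 848.1 g/m³ = 1798 kg/d.
P_X = Y_obs · Q(S₀ − S) = 0.2569 × 1798 = 461.8 kg VSS/d.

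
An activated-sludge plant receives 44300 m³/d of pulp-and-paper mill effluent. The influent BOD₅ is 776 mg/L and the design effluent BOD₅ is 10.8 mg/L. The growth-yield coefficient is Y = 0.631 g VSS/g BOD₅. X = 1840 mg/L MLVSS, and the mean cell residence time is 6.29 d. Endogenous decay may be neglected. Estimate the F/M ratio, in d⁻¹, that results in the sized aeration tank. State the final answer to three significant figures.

F/M ≈ 0.256 d⁻¹

With k_d = 0 the design equation reduces to V = Y Q (S₀−S) θ_c / X = 0.631 × 44300 × (776 − 10.8) × 6.29 / 1840 = 73121 m³.
Food-to-microorganism ratio F/M = Q S₀ / (V X) = 44300 × 776 / (73121 × 1840) = 0.2555 d⁻¹.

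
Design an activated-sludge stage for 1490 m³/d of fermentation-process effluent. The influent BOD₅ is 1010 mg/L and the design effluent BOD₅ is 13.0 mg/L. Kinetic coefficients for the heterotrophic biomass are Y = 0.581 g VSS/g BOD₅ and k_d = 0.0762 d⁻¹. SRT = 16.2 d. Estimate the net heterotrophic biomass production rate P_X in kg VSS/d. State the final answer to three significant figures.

The observed yield is Y_obs = Y/(1 + k_d·θ_c) = 0.581 / (1 + 0.0762 × 16.2) = 0.581 / 2.234 = 0.2600 g VSS per g BOD₅ removed.
Substrate removed = Q·(S₀ − S) = 1490 m³/d × (1010 − 13.0) g/m³ = 1.49×10^6 g/d = 1486 kg/d.
P_X = Y_obs · Q(S₀ − S) = 0.2600 × 1486 = 386.3 kg VSS/d.

P_X ≈ 386 kg VSS/d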